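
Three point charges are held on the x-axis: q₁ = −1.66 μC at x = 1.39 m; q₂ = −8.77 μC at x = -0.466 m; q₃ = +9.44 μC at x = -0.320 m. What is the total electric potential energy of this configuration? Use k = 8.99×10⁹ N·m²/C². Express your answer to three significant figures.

The assembly work is the sum of pairwise potential energies, U = Σ_{i<j} kqᵢqⱼ/rᵢⱼ.
Pair separations: r₁₂ = 1.86 m, r₁₃ = 1.71 m, r₂₃ = 0.146 m.
U = (0.0705) + (-0.0824) + (-5.10) = -5.11 J.

-5.11 J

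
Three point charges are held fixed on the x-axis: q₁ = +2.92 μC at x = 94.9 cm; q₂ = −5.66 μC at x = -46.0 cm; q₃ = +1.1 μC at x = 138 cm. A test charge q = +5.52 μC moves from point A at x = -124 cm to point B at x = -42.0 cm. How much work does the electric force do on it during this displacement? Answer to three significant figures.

6.61 J

The work done by the electric force is W_field = −ΔU = −q(V_B − V_A) = q(V_A − V_B).
At A: distances to the source charges are 2.19 m, 0.780 m, 2.62 m; V_A = Σ kqᵢ/rᵢ = -4.95×10⁴ V.
At B: distances to the source charges are 1.37 m, 0.0400 m, 1.80 m; V_B = Σ kqᵢ/rᵢ = -1.25×10⁶ V.
ΔV = V_B − V_A = -1.20×10⁶ V.
W_field = −qΔV = −(5.52×10⁻⁶ C)(-1.20×10⁶ V) = 6.61 J.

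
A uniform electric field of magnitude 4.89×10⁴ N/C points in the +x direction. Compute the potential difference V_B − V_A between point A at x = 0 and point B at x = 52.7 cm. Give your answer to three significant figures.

In a uniform field, potential decreases in the direction of E: V_B − V_A = −E·Δx.
V_B − V_A = −(4.89×10⁴ V/m)(0.527 m) = -2.58×10⁴ V.

-2.58×10⁴ V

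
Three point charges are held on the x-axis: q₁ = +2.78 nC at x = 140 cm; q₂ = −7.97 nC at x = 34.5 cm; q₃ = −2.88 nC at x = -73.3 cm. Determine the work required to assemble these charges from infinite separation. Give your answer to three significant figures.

-3.11×10⁻⁸ J

The assembly work is the sum of pairwise potential energies, U = Σ_{i<j} kqᵢqⱼ/rᵢⱼ.
Pair separations: r₁₂ = 1.05 m, r₁₃ = 2.13 m, r₂₃ = 1.08 m.
U = (-1.89×10⁻⁷) + (-3.37×10⁻⁸) + (1.91×10⁻⁷) = -3.11×10⁻⁸ J.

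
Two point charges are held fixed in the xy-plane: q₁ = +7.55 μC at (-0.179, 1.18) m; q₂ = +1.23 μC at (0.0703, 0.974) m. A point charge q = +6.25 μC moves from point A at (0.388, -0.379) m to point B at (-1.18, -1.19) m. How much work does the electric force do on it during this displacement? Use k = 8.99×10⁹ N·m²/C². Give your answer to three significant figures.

The work done by the electric force is W_field = −ΔU = −q(V_B − V_A) = q(V_A − V_B).
At A: distances to the source charges are 1.66 m, 1.39 m; V_A = Σ kqᵢ/rᵢ = 4.89×10⁴ V.
At B: distances to the source charges are 2.57 m, 2.50 m; V_B = Σ kqᵢ/rᵢ = 3.08×10⁴ V.
ΔV = V_B − V_A = -1.81×10⁴ V.
W_field = −qΔV = −(6.25×10⁻⁶ C)(-1.81×10⁴ V) = 0.113 J.

0.113 J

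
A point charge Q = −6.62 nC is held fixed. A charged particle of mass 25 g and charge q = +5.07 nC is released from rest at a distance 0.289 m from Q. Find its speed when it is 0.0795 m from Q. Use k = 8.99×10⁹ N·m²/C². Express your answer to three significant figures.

Only the electrostatic force acts, so mechanical energy is conserved: ½mv² = U₁ − U₂ = kQq(1/r₁ − 1/r₂).
U₁ − U₂ = (8.99×10⁹ N·m²/C²)(-6.62×10⁻⁹ C)(5.07×10⁻⁹ C)(1/0.289 − 1/0.0795) = 2.75×10⁻⁶ J.
v = √(2·2.75×10⁻⁶/0.0250) = 0.0148 m/s.

0.0148 m/s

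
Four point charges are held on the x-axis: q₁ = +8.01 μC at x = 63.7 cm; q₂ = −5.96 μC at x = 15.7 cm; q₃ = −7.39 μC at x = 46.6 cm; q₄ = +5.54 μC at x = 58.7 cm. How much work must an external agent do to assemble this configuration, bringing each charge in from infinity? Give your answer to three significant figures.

The assembly work is the sum of pairwise potential energies, U = Σ_{i<j} kqᵢqⱼ/rᵢⱼ.
Pair separations: r₁₂ = 0.480 m, r₁₃ = 0.171 m, r₁₄ = 0.0500 m, r₂₃ = 0.309 m, r₂₄ = 0.430 m, r₃₄ = 0.121 m.
Summing all 6 pair terms gives U = 1.52 J.

1.52 J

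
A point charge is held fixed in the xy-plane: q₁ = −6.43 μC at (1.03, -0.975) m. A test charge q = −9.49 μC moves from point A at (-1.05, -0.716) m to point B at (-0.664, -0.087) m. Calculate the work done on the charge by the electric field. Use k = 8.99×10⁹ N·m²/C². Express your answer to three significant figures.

-0.0251 J

The work done by the electric force is W_field = −ΔU = −q(V_B − V_A) = q(V_A − V_B).
At A: distance to the source charge is 2.10 m; V_A = kq₁/r = -2.76×10⁴ V.
At B: distance to the source charge is 1.91 m; V_B = kq₁/r = -3.02×10⁴ V.
ΔV = V_B − V_A = -2640 V.
W_field = −qΔV = −(-9.49×10⁻⁶ C)(-2640 V) = -0.0251 J.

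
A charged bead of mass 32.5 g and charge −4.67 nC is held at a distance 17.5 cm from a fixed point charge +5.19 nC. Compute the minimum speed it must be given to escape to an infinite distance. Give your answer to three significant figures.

8.75×10⁻³ m/s

To just escape, total mechanical energy must reach zero at infinity: ½mv²_min + U = 0, so ½mv²_min = −U = |kQq|/r.
|U| = |kQq|/r = (8.99×10⁹ N·m²/C²)(5.19×10⁻⁹)(4.67×10⁻⁹)/(0.175) = 1.25×10⁻⁶ J.
v_min = √(2|U|/m) = √(2·1.25×10⁻⁶/0.0325) = 8.75×10⁻³ m/s.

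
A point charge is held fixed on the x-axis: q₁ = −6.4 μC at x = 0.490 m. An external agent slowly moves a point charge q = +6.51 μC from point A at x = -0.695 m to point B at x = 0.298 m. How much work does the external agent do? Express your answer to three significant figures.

-1.63 J

For quasistatic motion the external work equals the change in potential energy: W_ext = qΔV = q(V_B − V_A).
At A: distance to the source charge is 1.19 m; V_A = kq₁/r = -4.86×10⁴ V.
At B: distance to the source charge is 0.192 m; V_B = kq₁/r = -3.00×10⁵ V.
ΔV = V_B − V_A = -2.51×10⁵ V.
W_ext = qΔV = (6.51×10⁻⁶ C)(-2.51×10⁵ V) = -1.63 J.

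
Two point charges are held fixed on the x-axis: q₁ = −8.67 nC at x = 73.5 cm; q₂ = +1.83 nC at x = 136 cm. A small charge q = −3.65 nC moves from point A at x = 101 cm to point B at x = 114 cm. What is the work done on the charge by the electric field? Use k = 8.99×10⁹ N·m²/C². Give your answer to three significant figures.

4.33×10⁻⁷ J

The work done by the electric force is W_field = −ΔU = −q(V_B − V_A) = q(V_A − V_B).
At A: distances to the source charges are 0.275 m, 0.350 m; V_A = Σ kqᵢ/rᵢ = -236 V.
At B: distances to the source charges are 0.405 m, 0.220 m; V_B = Σ kqᵢ/rᵢ = -118 V.
ΔV = V_B − V_A = 119 V.
W_field = −qΔV = −(-3.65×10⁻⁹ C)(119 V) = 4.33×10⁻⁷ J.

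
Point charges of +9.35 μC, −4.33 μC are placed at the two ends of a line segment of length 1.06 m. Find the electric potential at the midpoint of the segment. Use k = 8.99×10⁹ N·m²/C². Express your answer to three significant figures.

8.52×10⁴ V

Electric potential is a scalar, so the contributions from each charge add algebraically: V = Σ kqᵢ/rᵢ.
Each charge is 0.530 m from the midpoint.
V = k[(9.35×10⁻⁶)/(0.530) + (-4.33×10⁻⁶)/(0.530)] = 8.52×10⁴ V.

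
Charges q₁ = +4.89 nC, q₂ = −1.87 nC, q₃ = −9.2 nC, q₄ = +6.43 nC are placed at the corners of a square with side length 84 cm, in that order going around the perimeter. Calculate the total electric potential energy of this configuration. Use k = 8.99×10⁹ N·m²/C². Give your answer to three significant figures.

-6.42×10⁻⁷ J

The work to assemble the configuration equals its total potential energy, U = Σ kqᵢqⱼ/rᵢⱼ over all pairs.
The four side pairs have separation 0.840 m and the two diagonal pairs 1.19 m.
Summing all 6 pair terms gives U = -6.42×10⁻⁷ J.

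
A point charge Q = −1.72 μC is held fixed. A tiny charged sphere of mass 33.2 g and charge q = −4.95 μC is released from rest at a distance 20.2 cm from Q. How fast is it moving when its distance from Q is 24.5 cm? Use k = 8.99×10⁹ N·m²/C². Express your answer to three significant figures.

2.00 m/s

Only the electrostatic force acts, so mechanical energy is conserved: ½mv² = U₁ − U₂ = kQq(1/r₁ − 1/r₂).
U₁ − U₂ = (8.99×10⁹ N·m²/C²)(-1.72×10⁻⁶ C)(-4.95×10⁻⁶ C)(1/0.202 − 1/0.245) = 0.0665 J.
v = √(2·0.0665/0.0332) = 2.00 m/s.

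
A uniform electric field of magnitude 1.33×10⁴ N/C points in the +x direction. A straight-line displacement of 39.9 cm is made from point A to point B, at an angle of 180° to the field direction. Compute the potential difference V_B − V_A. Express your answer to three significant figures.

5310 V

Only the component of displacement along E changes the potential: ΔV = −E·d·cosθ.
ΔV = −(1.33×10⁴ V/m)(0.399 m)cos180° = 5310 V.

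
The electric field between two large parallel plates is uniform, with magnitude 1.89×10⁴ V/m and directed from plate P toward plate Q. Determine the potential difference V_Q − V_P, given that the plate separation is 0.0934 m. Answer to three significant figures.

-1770 V

In a uniform field, potential decreases in the direction of E: ΔV = −E·d for a displacement d parallel to E.
Going from P to Q is a displacement of 0.0934 m along the field, so V_Q − V_P = −Ed = -1770 V.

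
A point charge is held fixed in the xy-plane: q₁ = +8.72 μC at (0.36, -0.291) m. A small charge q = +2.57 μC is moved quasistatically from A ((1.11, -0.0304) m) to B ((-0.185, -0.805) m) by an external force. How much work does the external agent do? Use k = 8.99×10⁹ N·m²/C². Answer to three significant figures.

0.0152 J

For quasistatic motion the external work equals the change in potential energy: W_ext = qΔV = q(V_B − V_A).
At A: distance to the source charge is 0.794 m; V_A = kq₁/r = 9.87×10⁴ V.
At B: distance to the source charge is 0.749 m; V_B = kq₁/r = 1.05×10⁵ V.
ΔV = V_B − V_A = 5910 V.
W_ext = qΔV = (2.57×10⁻⁶ C)(5910 V) = 0.0152 J.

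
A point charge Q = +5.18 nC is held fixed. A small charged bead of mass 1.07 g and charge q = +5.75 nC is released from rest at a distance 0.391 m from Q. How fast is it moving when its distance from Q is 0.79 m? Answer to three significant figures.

0.0254 m/s

Only the electrostatic force acts, so mechanical energy is conserved: ½mv² = U₁ − U₂ = kQq(1/r₁ − 1/r₂).
U₁ − U₂ = (8.99×10⁹ N·m²/C²)(5.18×10⁻⁹ C)(5.75×10⁻⁹ C)(1/0.391 − 1/0.790) = 3.46×10⁻⁷ J.
v = √(2·3.46×10⁻⁷/1.07×10⁻³) = 0.0254 m/s.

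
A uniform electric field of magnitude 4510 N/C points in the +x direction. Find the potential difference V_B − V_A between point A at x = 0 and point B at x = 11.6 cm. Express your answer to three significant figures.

-523 V

In a uniform field, potential decreases in the direction of E: V_B − V_A = −E·Δx.
V_B − V_A = −(4510 V/m)(0.116 m) = -523 V.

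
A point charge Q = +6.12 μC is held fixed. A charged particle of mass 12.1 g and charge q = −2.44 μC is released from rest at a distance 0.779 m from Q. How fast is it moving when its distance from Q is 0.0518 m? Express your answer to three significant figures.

Only the electrostatic force acts, so mechanical energy is conserved: ½mv² = U₁ − U₂ = kQq(1/r₁ − 1/r₂).
U₁ − U₂ = (8.99×10⁹ N·m²/C²)(6.12×10⁻⁶ C)(-2.44×10⁻⁶ C)(1/0.779 − 1/0.0518) = 2.42 J.
v = √(2·2.42/0.0121) = 20.0 m/s.

20.0 m/s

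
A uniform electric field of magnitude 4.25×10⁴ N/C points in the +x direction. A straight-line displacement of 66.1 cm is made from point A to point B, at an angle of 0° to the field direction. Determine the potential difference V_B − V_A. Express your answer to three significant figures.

-2.81×10⁴ V

Only the component of displacement along E changes the potential: ΔV = −E·d·cosθ.
ΔV = −(4.25×10⁴ V/m)(0.661 m)cos0° = -2.81×10⁴ V.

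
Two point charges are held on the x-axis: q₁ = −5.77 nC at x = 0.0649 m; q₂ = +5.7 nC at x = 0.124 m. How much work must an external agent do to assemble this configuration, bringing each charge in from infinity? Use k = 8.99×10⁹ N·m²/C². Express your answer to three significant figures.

-5.00×10⁻⁶ J

The work to assemble the configuration equals its total potential energy, U = Σ kqᵢqⱼ/rᵢⱼ over all pairs.
Pair separations: r₁₂ = 0.0591 m.
U = (-5.00×10⁻⁶) = -5.00×10⁻⁶ J.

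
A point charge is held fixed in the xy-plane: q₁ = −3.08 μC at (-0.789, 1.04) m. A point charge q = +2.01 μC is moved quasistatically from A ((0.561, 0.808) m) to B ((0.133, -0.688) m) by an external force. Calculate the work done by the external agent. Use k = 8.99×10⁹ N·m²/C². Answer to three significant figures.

For quasistatic motion the external work equals the change in potential energy: W_ext = qΔV = q(V_B − V_A).
At A: distance to the source charge is 1.37 m; V_A = kq₁/r = -2.02×10⁴ V.
At B: distance to the source charge is 1.96 m; V_B = kq₁/r = -1.41×10⁴ V.
ΔV = V_B − V_A = 6080 V.
W_ext = qΔV = (2.01×10⁻⁶ C)(6080 V) = 0.0122 J.

0.0122 J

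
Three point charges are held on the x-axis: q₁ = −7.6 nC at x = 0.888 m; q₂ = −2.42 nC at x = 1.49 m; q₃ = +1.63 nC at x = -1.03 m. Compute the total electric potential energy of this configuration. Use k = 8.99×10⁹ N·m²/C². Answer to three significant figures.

2.03×10⁻⁷ J

The assembly work is the sum of pairwise potential energies, U = Σ_{i<j} kqᵢqⱼ/rᵢⱼ.
Pair separations: r₁₂ = 0.602 m, r₁₃ = 1.92 m, r₂₃ = 2.52 m.
U = (2.75×10⁻⁷) + (-5.81×10⁻⁸) + (-1.41×10⁻⁸) = 2.03×10⁻⁷ J.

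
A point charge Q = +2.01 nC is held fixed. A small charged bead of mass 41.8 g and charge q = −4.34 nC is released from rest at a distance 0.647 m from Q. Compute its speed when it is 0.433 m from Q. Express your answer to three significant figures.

Only the electrostatic force acts, so mechanical energy is conserved: ½mv² = U₁ − U₂ = kQq(1/r₁ − 1/r₂).
U₁ − U₂ = (8.99×10⁹ N·m²/C²)(2.01×10⁻⁹ C)(-4.34×10⁻⁹ C)(1/0.647 − 1/0.433) = 5.99×10⁻⁸ J.
v = √(2·5.99×10⁻⁸/0.0418) = 1.69×10⁻³ m/s.

1.69×10⁻³ m/s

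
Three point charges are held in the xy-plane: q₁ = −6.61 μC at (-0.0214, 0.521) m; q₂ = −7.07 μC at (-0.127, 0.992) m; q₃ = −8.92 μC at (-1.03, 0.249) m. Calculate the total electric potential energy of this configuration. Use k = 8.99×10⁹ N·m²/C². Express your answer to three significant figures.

1.86 J

The work to assemble the configuration equals its total potential energy, U = Σ kqᵢqⱼ/rᵢⱼ over all pairs.
Pair separations: r₁₂ = 0.483 m, r₁₃ = 1.04 m, r₂₃ = 1.17 m.
U = (0.870) + (0.507) + (0.485) = 1.86 J.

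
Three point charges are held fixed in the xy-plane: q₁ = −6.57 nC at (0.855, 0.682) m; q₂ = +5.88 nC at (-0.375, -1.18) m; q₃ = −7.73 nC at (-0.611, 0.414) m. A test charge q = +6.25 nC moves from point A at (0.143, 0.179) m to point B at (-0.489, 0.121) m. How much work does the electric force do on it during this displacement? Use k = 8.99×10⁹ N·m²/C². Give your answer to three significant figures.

6.23×10⁻⁷ J

The work done by the electric force is W_field = −ΔU = −q(V_B − V_A) = q(V_A − V_B).
At A: distances to the source charges are 0.872 m, 1.45 m, 0.790 m; V_A = Σ kqᵢ/rᵢ = -119 V.
At B: distances to the source charges are 1.46 m, 1.31 m, 0.317 m; V_B = Σ kqᵢ/rᵢ = -219 V.
ΔV = V_B − V_A = -99.6 V.
W_field = −qΔV = −(6.25×10⁻⁹ C)(-99.6 V) = 6.23×10⁻⁷ J.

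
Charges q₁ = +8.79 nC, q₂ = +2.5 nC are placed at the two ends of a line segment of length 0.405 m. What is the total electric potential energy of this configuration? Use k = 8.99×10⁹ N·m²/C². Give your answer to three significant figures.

The assembly work is the sum of pairwise potential energies, U = Σ_{i<j} kqᵢqⱼ/rᵢⱼ.
The separation is r = 0.405 m.
U = (4.88×10⁻⁷) = 4.88×10⁻⁷ J.

4.88×10⁻⁷ J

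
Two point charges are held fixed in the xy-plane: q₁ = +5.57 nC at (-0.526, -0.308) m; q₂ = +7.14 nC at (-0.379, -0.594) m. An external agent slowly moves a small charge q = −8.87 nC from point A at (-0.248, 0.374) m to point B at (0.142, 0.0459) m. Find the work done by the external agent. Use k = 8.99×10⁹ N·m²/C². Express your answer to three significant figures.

-9.16×10⁻⁸ J

For quasistatic motion the external work equals the change in potential energy: W_ext = qΔV = q(V_B − V_A).
At A: distances to the source charges are 0.736 m, 0.977 m; V_A = Σ kqᵢ/rᵢ = 134 V.
At B: distances to the source charges are 0.756 m, 0.825 m; V_B = Σ kqᵢ/rᵢ = 144 V.
ΔV = V_B − V_A = 10.3 V.
W_ext = qΔV = (-8.87×10⁻⁹ C)(10.3 V) = -9.16×10⁻⁸ J.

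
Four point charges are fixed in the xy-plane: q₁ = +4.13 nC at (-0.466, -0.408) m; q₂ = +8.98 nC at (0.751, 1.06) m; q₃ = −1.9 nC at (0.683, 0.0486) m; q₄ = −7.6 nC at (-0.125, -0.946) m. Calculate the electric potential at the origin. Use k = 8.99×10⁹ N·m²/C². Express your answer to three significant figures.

25.5 V

The total potential is the scalar sum of each charge's contribution, V = Σ kqᵢ/rᵢ.
Distances from the field point to each charge: r₁ = 0.619 m, r₂ = 1.30 m, r₃ = 0.685 m, r₄ = 0.954 m.
V = k[(4.13×10⁻⁹)/(0.619) + (8.98×10⁻⁹)/(1.30) + (-1.90×10⁻⁹)/(0.685) + (-7.60×10⁻⁹)/(0.954)] = 25.5 V.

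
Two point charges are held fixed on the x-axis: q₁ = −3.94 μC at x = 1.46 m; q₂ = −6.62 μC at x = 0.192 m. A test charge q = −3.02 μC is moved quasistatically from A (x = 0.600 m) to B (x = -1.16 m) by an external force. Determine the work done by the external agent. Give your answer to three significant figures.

For quasistatic motion the external work equals the change in potential energy: W_ext = qΔV = q(V_B − V_A).
At A: distances to the source charges are 0.860 m, 0.408 m; V_A = Σ kqᵢ/rᵢ = -1.87×10⁵ V.
At B: distances to the source charges are 2.62 m, 1.35 m; V_B = Σ kqᵢ/rᵢ = -5.75×10⁴ V.
ΔV = V_B − V_A = 1.30×10⁵ V.
W_ext = qΔV = (-3.02×10⁻⁶ C)(1.30×10⁵ V) = -0.391 J.

-0.391 J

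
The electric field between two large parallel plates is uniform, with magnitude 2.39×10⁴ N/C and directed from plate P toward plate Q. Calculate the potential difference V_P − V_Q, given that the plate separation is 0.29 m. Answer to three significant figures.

6930 V

In a uniform field, potential decreases in the direction of E: ΔV = −E·d for a displacement d parallel to E.
Going from Q to P is a displacement of 0.29 m opposite to the field, so V_P − V_Q = +Ed = 6930 V.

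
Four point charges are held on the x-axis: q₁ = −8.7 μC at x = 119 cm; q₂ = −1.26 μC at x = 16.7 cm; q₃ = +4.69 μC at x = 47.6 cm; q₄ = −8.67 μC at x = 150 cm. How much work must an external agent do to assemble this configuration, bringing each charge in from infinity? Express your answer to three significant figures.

The work to assemble the configuration equals its total potential energy, U = Σ kqᵢqⱼ/rᵢⱼ over all pairs.
Pair separations: r₁₂ = 1.02 m, r₁₃ = 0.714 m, r₁₄ = 0.310 m, r₂₃ = 0.309 m, r₂₄ = 1.33 m, r₃₄ = 1.02 m.
Summing all 6 pair terms gives U = 1.31 J.

1.31 J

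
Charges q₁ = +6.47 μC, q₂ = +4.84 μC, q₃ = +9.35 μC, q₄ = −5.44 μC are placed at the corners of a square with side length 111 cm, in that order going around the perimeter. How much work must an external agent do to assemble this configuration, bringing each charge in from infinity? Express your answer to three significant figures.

0.119 J

The work to assemble the configuration equals its total potential energy, U = Σ kqᵢqⱼ/rᵢⱼ over all pairs.
The four side pairs have separation 1.11 m and the two diagonal pairs 1.57 m.
Summing all 6 pair terms gives U = 0.119 J.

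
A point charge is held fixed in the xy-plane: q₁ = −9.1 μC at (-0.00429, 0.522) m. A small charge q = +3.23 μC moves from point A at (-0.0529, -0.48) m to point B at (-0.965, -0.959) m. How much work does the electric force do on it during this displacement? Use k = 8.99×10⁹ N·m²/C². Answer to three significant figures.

The work done by the electric force is W_field = −ΔU = −q(V_B − V_A) = q(V_A − V_B).
At A: distance to the source charge is 1.00 m; V_A = kq₁/r = -8.15×10⁴ V.
At B: distance to the source charge is 1.77 m; V_B = kq₁/r = -4.63×10⁴ V.
ΔV = V_B − V_A = 3.52×10⁴ V.
W_field = −qΔV = −(3.23×10⁻⁶ C)(3.52×10⁴ V) = -0.114 J.

-0.114 J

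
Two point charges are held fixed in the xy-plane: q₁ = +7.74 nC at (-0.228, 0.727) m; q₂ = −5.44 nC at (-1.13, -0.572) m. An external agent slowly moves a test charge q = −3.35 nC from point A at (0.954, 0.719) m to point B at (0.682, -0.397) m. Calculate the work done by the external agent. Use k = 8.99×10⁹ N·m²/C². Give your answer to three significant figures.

For quasistatic motion the external work equals the change in potential energy: W_ext = qΔV = q(V_B − V_A).
At A: distances to the source charges are 1.18 m, 2.45 m; V_A = Σ kqᵢ/rᵢ = 38.9 V.
At B: distances to the source charges are 1.45 m, 1.82 m; V_B = Σ kqᵢ/rᵢ = 21.2 V.
ΔV = V_B − V_A = -17.7 V.
W_ext = qΔV = (-3.35×10⁻⁹ C)(-17.7 V) = 5.92×10⁻⁸ J.

5.92×10⁻⁸ J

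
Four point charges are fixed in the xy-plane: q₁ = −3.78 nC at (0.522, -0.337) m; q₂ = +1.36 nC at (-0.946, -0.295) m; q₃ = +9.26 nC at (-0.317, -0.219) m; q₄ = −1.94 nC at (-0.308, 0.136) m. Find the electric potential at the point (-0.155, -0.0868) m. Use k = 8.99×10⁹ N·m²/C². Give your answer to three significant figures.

301 V

The total potential is the scalar sum of each charge's contribution, V = Σ kqᵢ/rᵢ.
Distances from the field point to each charge: r₁ = 0.722 m, r₂ = 0.818 m, r₃ = 0.209 m, r₄ = 0.270 m.
V = k[(-3.78×10⁻⁹)/(0.722) + (1.36×10⁻⁹)/(0.818) + (9.26×10⁻⁹)/(0.209) + (-1.94×10⁻⁹)/(0.270)] = 301 V.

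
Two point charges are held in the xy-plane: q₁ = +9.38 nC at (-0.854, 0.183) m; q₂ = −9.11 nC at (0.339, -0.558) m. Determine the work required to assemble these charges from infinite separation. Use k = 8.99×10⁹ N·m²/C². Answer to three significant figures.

The assembly work is the sum of pairwise potential energies, U = Σ_{i<j} kqᵢqⱼ/rᵢⱼ.
Pair separations: r₁₂ = 1.40 m.
U = (-5.47×10⁻⁷) = -5.47×10⁻⁷ J.

-5.47×10⁻⁷ J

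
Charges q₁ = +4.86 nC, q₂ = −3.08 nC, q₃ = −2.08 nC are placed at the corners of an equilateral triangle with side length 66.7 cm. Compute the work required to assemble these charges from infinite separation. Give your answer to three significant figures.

-2.52×10⁻⁷ J

The assembly work is the sum of pairwise potential energies, U = Σ_{i<j} kqᵢqⱼ/rᵢⱼ.
All three pair separations equal the side length, 0.667 m.
U = (-2.02×10⁻⁷) + (-1.36×10⁻⁷) + (8.63×10⁻⁸) = -2.52×10⁻⁷ J.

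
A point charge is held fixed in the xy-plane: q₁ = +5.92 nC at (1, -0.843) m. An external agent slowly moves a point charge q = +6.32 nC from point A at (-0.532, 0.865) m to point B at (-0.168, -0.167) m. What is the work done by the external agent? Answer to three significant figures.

1.03×10⁻⁷ J

For quasistatic motion the external work equals the change in potential energy: W_ext = qΔV = q(V_B − V_A).
At A: distance to the source charge is 2.29 m; V_A = kq₁/r = 23.2 V.
At B: distance to the source charge is 1.35 m; V_B = kq₁/r = 39.4 V.
ΔV = V_B − V_A = 16.2 V.
W_ext = qΔV = (6.32×10⁻⁹ C)(16.2 V) = 1.03×10⁻⁷ J.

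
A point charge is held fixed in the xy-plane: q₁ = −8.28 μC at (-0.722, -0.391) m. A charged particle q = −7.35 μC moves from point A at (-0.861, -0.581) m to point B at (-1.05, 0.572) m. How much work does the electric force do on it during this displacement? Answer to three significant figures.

The work done by the electric force is W_field = −ΔU = −q(V_B − V_A) = q(V_A − V_B).
At A: distance to the source charge is 0.235 m; V_A = kq₁/r = -3.16×10⁵ V.
At B: distance to the source charge is 1.02 m; V_B = kq₁/r = -7.32×10⁴ V.
ΔV = V_B − V_A = 2.43×10⁵ V.
W_field = −qΔV = −(-7.35×10⁻⁶ C)(2.43×10⁵ V) = 1.79 J.

1.79 J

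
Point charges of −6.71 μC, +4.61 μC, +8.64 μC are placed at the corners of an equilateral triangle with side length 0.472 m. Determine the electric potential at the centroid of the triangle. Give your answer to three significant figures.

Electric potential is a scalar, so the contributions from each charge add algebraically: V = Σ kqᵢ/rᵢ.
The distance from each vertex to the centroid is a/√3 = 0.273 m.
V = k[(-6.71×10⁻⁶)/(0.273) + (4.61×10⁻⁶)/(0.273) + (8.64×10⁻⁶)/(0.273)] = 2.16×10⁵ V.

2.16×10⁵ V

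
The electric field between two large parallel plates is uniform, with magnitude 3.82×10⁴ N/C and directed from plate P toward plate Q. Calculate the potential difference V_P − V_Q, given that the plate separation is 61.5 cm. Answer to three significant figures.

In a uniform field, potential decreases in the direction of E: ΔV = −E·d for a displacement d parallel to E.
Going from Q to P is a displacement of 61.5 cm opposite to the field, so V_P − V_Q = +Ed = 2.35×10⁴ V.

2.35×10⁴ V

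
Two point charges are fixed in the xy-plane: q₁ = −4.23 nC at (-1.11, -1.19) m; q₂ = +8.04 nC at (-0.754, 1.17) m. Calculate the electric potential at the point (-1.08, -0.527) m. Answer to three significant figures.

-15.5 V

The total potential is the scalar sum of each charge's contribution, V = Σ kqᵢ/rᵢ.
Distances from the field point to each charge: r₁ = 0.664 m, r₂ = 1.73 m.
V = k[(-4.23×10⁻⁹)/(0.664) + (8.04×10⁻⁹)/(1.73)] = -15.5 V.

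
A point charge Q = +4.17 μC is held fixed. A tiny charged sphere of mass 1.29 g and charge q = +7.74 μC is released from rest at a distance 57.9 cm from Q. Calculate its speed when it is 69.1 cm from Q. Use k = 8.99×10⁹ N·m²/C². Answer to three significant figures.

11.2 m/s

Only the electrostatic force acts, so mechanical energy is conserved: ½mv² = U₁ − U₂ = kQq(1/r₁ − 1/r₂).
U₁ − U₂ = (8.99×10⁹ N·m²/C²)(4.17×10⁻⁶ C)(7.74×10⁻⁶ C)(1/0.579 − 1/0.691) = 0.0812 J.
v = √(2·0.0812/1.29×10⁻³) = 11.2 m/s.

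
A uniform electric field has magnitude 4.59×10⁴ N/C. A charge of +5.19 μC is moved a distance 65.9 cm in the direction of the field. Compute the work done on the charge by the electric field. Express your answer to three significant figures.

The potential change for a displacement 65.9 cm in the direction of the field is ΔV = −Ed = -3.02×10⁴ V.
W_field = −qΔV = 0.157 J.

0.157 J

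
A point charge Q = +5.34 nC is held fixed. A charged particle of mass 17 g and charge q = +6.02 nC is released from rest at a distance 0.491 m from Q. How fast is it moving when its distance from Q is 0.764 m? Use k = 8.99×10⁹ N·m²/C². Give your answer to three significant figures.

Only the electrostatic force acts, so mechanical energy is conserved: ½mv² = U₁ − U₂ = kQq(1/r₁ − 1/r₂).
U₁ − U₂ = (8.99×10⁹ N·m²/C²)(5.34×10⁻⁹ C)(6.02×10⁻⁹ C)(1/0.491 − 1/0.764) = 2.10×10⁻⁷ J.
v = √(2·2.10×10⁻⁷/0.0170) = 4.97×10⁻³ m/s.

4.97×10⁻³ m/s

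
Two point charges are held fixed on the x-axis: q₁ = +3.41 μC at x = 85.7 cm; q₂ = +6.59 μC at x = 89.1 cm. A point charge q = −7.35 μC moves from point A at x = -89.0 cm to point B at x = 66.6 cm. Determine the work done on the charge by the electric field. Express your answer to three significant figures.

2.74 J

The work done by the electric force is W_field = −ΔU = −q(V_B − V_A) = q(V_A − V_B).
At A: distances to the source charges are 1.75 m, 1.78 m; V_A = Σ kqᵢ/rᵢ = 5.08×10⁴ V.
At B: distances to the source charges are 0.191 m, 0.225 m; V_B = Σ kqᵢ/rᵢ = 4.24×10⁵ V.
ΔV = V_B − V_A = 3.73×10⁵ V.
W_field = −qΔV = −(-7.35×10⁻⁶ C)(3.73×10⁵ V) = 2.74 J.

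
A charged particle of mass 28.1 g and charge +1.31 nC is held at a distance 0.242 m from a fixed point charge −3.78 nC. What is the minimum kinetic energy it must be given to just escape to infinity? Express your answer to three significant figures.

To just escape, total mechanical energy must reach zero at infinity: ½mv²_min + U = 0, so ½mv²_min = −U = |kQq|/r.
|U| = |kQq|/r = (8.99×10⁹ N·m²/C²)(3.78×10⁻⁹)(1.31×10⁻⁹)/(0.242) = 1.84×10⁻⁷ J.

1.84×10⁻⁷ J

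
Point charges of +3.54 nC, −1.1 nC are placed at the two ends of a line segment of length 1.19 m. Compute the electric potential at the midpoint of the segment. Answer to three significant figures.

The total potential is the scalar sum of each charge's contribution, V = Σ kqᵢ/rᵢ.
Each charge is 0.595 m from the midpoint.
V = k[(3.54×10⁻⁹)/(0.595) + (-1.10×10⁻⁹)/(0.595)] = 36.9 V.

36.9 V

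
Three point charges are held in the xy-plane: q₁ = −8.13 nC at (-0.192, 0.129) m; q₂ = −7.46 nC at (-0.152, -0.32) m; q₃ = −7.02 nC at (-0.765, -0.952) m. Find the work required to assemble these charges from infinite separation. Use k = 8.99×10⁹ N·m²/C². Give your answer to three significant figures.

The work to assemble the configuration equals its total potential energy, U = Σ kqᵢqⱼ/rᵢⱼ over all pairs.
Pair separations: r₁₂ = 0.451 m, r₁₃ = 1.22 m, r₂₃ = 0.880 m.
U = (1.21×10⁻⁶) + (4.19×10⁻⁷) + (5.35×10⁻⁷) = 2.16×10⁻⁶ J.

2.16×10⁻⁶ J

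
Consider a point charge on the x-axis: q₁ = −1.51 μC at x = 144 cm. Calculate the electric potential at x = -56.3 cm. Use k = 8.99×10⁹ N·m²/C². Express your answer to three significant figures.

The total potential is the scalar sum of each charge's contribution, V = Σ kqᵢ/rᵢ.
V = k[(-1.51×10⁻⁶)/(2.00)] = -6780 V.

-6780 V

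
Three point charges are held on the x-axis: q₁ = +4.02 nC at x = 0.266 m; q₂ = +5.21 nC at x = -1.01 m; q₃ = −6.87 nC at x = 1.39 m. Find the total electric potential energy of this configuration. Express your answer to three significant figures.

The work to assemble the configuration equals its total potential energy, U = Σ kqᵢqⱼ/rᵢⱼ over all pairs.
Pair separations: r₁₂ = 1.28 m, r₁₃ = 1.12 m, r₂₃ = 2.40 m.
U = (1.48×10⁻⁷) + (-2.21×10⁻⁷) + (-1.34×10⁻⁷) = -2.07×10⁻⁷ J.

-2.07×10⁻⁷ J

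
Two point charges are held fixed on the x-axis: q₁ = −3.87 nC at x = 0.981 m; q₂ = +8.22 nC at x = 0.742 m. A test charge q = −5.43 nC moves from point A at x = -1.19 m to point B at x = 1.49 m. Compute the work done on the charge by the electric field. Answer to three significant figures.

The work done by the electric force is W_field = −ΔU = −q(V_B − V_A) = q(V_A − V_B).
At A: distances to the source charges are 2.17 m, 1.93 m; V_A = Σ kqᵢ/rᵢ = 22.2 V.
At B: distances to the source charges are 0.509 m, 0.748 m; V_B = Σ kqᵢ/rᵢ = 30.4 V.
ΔV = V_B − V_A = 8.22 V.
W_field = −qΔV = −(-5.43×10⁻⁹ C)(8.22 V) = 4.46×10⁻⁸ J.

4.46×10⁻⁸ J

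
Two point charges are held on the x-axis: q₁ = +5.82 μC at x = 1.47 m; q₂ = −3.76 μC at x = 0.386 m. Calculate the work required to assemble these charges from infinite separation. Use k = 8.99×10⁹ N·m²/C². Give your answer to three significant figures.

-0.181 J

The work to assemble the configuration equals its total potential energy, U = Σ kqᵢqⱼ/rᵢⱼ over all pairs.
Pair separations: r₁₂ = 1.08 m.
U = (-0.181) = -0.181 J.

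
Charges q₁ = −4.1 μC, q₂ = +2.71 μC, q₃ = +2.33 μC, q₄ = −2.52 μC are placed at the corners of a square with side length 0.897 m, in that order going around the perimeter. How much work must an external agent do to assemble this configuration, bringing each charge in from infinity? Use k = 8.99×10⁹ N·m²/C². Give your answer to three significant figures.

-0.119 J

The assembly work is the sum of pairwise potential energies, U = Σ_{i<j} kqᵢqⱼ/rᵢⱼ.
The four side pairs have separation 0.897 m and the two diagonal pairs 1.27 m.
Summing all 6 pair terms gives U = -0.119 J.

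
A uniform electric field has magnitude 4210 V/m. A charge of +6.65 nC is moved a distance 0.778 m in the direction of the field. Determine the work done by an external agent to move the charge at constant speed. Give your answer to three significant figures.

-2.18×10⁻⁵ J

The potential change for a displacement 0.778 m in the direction of the field is ΔV = −Ed = -3280 V.
W_ext = qΔV = -2.18×10⁻⁵ J.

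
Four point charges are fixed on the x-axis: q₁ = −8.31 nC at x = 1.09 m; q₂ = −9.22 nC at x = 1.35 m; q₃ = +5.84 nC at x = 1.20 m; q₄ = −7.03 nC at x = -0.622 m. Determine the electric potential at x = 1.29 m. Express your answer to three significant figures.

The total potential is the scalar sum of each charge's contribution, V = Σ kqᵢ/rᵢ.
Distances from the field point to each charge: r₁ = 0.200 m, r₂ = 0.0600 m, r₃ = 0.0900 m, r₄ = 1.91 m.
V = k[(-8.31×10⁻⁹)/(0.200) + (-9.22×10⁻⁹)/(0.0600) + (5.84×10⁻⁹)/(0.0900) + (-7.03×10⁻⁹)/(1.91)] = -1200 V.

-1200 V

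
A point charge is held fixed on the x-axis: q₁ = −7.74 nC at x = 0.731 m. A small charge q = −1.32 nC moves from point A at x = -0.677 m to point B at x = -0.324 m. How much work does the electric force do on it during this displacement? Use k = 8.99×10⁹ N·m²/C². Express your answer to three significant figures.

-2.18×10⁻⁸ J

The work done by the electric force is W_field = −ΔU = −q(V_B − V_A) = q(V_A − V_B).
At A: distance to the source charge is 1.41 m; V_A = kq₁/r = -49.4 V.
At B: distance to the source charge is 1.05 m; V_B = kq₁/r = -66.0 V.
ΔV = V_B − V_A = -16.5 V.
W_field = −qΔV = −(-1.32×10⁻⁹ C)(-16.5 V) = -2.18×10⁻⁸ J.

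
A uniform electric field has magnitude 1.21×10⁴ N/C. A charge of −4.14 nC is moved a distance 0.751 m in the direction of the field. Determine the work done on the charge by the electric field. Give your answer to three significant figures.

The potential change for a displacement 0.751 m in the direction of the field is ΔV = −Ed = -9090 V.
W_field = −qΔV = -3.76×10⁻⁵ J.

-3.76×10⁻⁵ J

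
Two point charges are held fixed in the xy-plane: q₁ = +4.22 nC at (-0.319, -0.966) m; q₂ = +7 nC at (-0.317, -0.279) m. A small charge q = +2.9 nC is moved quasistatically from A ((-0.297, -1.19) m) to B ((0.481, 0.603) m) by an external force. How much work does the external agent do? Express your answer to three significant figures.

For quasistatic motion the external work equals the change in potential energy: W_ext = qΔV = q(V_B − V_A).
At A: distances to the source charges are 0.225 m, 0.911 m; V_A = Σ kqᵢ/rᵢ = 238 V.
At B: distances to the source charges are 1.76 m, 1.19 m; V_B = Σ kqᵢ/rᵢ = 74.4 V.
ΔV = V_B − V_A = -163 V.
W_ext = qΔV = (2.90×10⁻⁹ C)(-163 V) = -4.73×10⁻⁷ J.

-4.73×10⁻⁷ J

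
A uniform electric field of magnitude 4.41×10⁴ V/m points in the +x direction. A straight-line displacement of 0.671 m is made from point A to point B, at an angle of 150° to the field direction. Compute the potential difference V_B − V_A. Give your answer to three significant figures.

Only the component of displacement along E changes the potential: ΔV = −E·d·cosθ.
ΔV = −(4.41×10⁴ V/m)(0.671 m)cos150° = 2.56×10⁴ V.

2.56×10⁴ V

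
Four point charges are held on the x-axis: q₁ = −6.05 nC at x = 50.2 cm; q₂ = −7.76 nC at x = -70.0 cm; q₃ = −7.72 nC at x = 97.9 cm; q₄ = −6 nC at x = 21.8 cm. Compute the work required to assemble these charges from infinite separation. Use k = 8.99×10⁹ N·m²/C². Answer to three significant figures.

The work to assemble the configuration equals its total potential energy, U = Σ kqᵢqⱼ/rᵢⱼ over all pairs.
Pair separations: r₁₂ = 1.20 m, r₁₃ = 0.477 m, r₁₄ = 0.284 m, r₂₃ = 1.68 m, r₂₄ = 0.918 m, r₃₄ = 0.761 m.
Summing all 6 pair terms gives U = 3.70×10⁻⁶ J.

3.70×10⁻⁶ J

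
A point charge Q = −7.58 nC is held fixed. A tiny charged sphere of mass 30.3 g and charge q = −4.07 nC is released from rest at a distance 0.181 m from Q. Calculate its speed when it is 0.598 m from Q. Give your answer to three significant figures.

8.40×10⁻³ m/s

Only the electrostatic force acts, so mechanical energy is conserved: ½mv² = U₁ − U₂ = kQq(1/r₁ − 1/r₂).
U₁ − U₂ = (8.99×10⁹ N·m²/C²)(-7.58×10⁻⁹ C)(-4.07×10⁻⁹ C)(1/0.181 − 1/0.598) = 1.07×10⁻⁶ J.
v = √(2·1.07×10⁻⁶/0.0303) = 8.40×10⁻³ m/s.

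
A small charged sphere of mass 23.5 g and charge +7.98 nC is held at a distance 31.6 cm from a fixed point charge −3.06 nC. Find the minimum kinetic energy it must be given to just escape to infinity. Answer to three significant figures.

To just escape, total mechanical energy must reach zero at infinity: ½mv²_min + U = 0, so ½mv²_min = −U = |kQq|/r.
|U| = |kQq|/r = (8.99×10⁹ N·m²/C²)(3.06×10⁻⁹)(7.98×10⁻⁹)/(0.316) = 6.95×10⁻⁷ J.

6.95×10⁻⁷ J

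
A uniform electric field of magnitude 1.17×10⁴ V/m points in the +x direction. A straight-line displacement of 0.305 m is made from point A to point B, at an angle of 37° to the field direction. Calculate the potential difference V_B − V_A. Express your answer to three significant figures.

Only the component of displacement along E changes the potential: ΔV = −E·d·cosθ.
ΔV = −(1.17×10⁴ V/m)(0.305 m)cos37° = -2850 V.

-2850 V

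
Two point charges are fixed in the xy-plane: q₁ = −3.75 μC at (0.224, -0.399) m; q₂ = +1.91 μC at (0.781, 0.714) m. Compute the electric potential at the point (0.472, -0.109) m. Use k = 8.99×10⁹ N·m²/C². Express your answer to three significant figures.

-6.88×10⁴ V

The total potential is the scalar sum of each charge's contribution, V = Σ kqᵢ/rᵢ.
Distances from the field point to each charge: r₁ = 0.382 m, r₂ = 0.879 m.
V = k[(-3.75×10⁻⁶)/(0.382) + (1.91×10⁻⁶)/(0.879)] = -6.88×10⁴ V.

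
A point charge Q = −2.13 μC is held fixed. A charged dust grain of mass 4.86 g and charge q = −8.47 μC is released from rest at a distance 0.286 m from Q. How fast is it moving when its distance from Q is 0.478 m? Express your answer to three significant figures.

Only the electrostatic force acts, so mechanical energy is conserved: ½mv² = U₁ − U₂ = kQq(1/r₁ − 1/r₂).
U₁ − U₂ = (8.99×10⁹ N·m²/C²)(-2.13×10⁻⁶ C)(-8.47×10⁻⁶ C)(1/0.286 − 1/0.478) = 0.228 J.
v = √(2·0.228/4.86×10⁻³) = 9.68 m/s.

9.68 m/s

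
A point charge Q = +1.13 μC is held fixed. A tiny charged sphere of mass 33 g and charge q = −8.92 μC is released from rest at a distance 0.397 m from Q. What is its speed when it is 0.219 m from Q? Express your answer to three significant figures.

3.35 m/s

Only the electrostatic force acts, so mechanical energy is conserved: ½mv² = U₁ − U₂ = kQq(1/r₁ − 1/r₂).
U₁ − U₂ = (8.99×10⁹ N·m²/C²)(1.13×10⁻⁶ C)(-8.92×10⁻⁶ C)(1/0.397 − 1/0.219) = 0.186 J.
v = √(2·0.186/0.0330) = 3.35 m/s.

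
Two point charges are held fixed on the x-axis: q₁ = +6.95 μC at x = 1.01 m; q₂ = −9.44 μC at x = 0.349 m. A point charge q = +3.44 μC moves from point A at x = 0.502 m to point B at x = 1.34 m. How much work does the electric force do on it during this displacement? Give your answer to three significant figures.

The work done by the electric force is W_field = −ΔU = −q(V_B − V_A) = q(V_A − V_B).
At A: distances to the source charges are 0.508 m, 0.153 m; V_A = Σ kqᵢ/rᵢ = -4.32×10⁵ V.
At B: distances to the source charges are 0.330 m, 0.991 m; V_B = Σ kqᵢ/rᵢ = 1.04×10⁵ V.
ΔV = V_B − V_A = 5.35×10⁵ V.
W_field = −qΔV = −(3.44×10⁻⁶ C)(5.35×10⁵ V) = -1.84 J.

-1.84 J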